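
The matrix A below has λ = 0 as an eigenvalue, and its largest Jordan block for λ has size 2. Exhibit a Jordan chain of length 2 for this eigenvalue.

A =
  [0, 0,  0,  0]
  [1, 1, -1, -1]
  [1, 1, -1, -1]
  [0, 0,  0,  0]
A Jordan chain for λ = 0 of length 2:
v_1 = (0, 1, 1, 0)ᵀ
v_2 = (1, 0, 0, 0)ᵀ

Let N = A − (0)·I. We want v_2 with N^2 v_2 = 0 but N^1 v_2 ≠ 0; then v_{j-1} := N · v_j for j = 2, …, 2.

Pick v_2 = (1, 0, 0, 0)ᵀ.
Then v_1 = N · v_2 = (0, 1, 1, 0)ᵀ.

Sanity check: (A − (0)·I) v_1 = (0, 0, 0, 0)ᵀ = 0. ✓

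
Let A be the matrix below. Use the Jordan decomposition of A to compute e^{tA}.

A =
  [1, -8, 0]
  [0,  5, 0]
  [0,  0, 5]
e^{tA} =
  [exp(t), -2*exp(5*t) + 2*exp(t), 0]
  [0, exp(5*t), 0]
  [0, 0, exp(5*t)]

Strategy: write A = P · J · P⁻¹ where J is a Jordan canonical form, so e^{tA} = P · e^{tJ} · P⁻¹, and e^{tJ} can be computed block-by-block.

A has Jordan form
J =
  [1, 0, 0]
  [0, 5, 0]
  [0, 0, 5]
(up to reordering of blocks).

Per-block formulas:
  For a 1×1 block at λ = 5: exp(t · [5]) = [e^(5t)].
  For a 1×1 block at λ = 1: exp(t · [1]) = [e^(1t)].

After assembling e^{tJ} and conjugating by P, we get:

e^{tA} =
  [exp(t), -2*exp(5*t) + 2*exp(t), 0]
  [0, exp(5*t), 0]
  [0, 0, exp(5*t)]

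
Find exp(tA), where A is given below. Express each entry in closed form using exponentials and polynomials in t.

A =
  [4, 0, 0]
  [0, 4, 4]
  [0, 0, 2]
e^{tA} =
  [exp(4*t), 0, 0]
  [0, exp(4*t), 2*exp(4*t) - 2*exp(2*t)]
  [0, 0, exp(2*t)]

Strategy: write A = P · J · P⁻¹ where J is a Jordan canonical form, so e^{tA} = P · e^{tJ} · P⁻¹, and e^{tJ} can be computed block-by-block.

A has Jordan form
J =
  [2, 0, 0]
  [0, 4, 0]
  [0, 0, 4]
(up to reordering of blocks).

Per-block formulas:
  For a 1×1 block at λ = 4: exp(t · [4]) = [e^(4t)].
  For a 1×1 block at λ = 2: exp(t · [2]) = [e^(2t)].

After assembling e^{tJ} and conjugating by P, we get:

e^{tA} =
  [exp(4*t), 0, 0]
  [0, exp(4*t), 2*exp(4*t) - 2*exp(2*t)]
  [0, 0, exp(2*t)]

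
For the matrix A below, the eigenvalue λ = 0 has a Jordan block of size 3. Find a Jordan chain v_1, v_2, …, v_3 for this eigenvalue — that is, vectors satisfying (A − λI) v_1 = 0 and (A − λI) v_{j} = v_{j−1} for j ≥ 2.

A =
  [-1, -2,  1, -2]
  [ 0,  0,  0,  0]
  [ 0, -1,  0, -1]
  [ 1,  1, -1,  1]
A Jordan chain for λ = 0 of length 3:
v_1 = (-1, 0, -1, 0)ᵀ
v_2 = (-1, 0, 0, 1)ᵀ
v_3 = (1, 0, 0, 0)ᵀ

Let N = A − (0)·I. We want v_3 with N^3 v_3 = 0 but N^2 v_3 ≠ 0; then v_{j-1} := N · v_j for j = 3, …, 2.

Pick v_3 = (1, 0, 0, 0)ᵀ.
Then v_2 = N · v_3 = (-1, 0, 0, 1)ᵀ.
Then v_1 = N · v_2 = (-1, 0, -1, 0)ᵀ.

Sanity check: (A − (0)·I) v_1 = (0, 0, 0, 0)ᵀ = 0. ✓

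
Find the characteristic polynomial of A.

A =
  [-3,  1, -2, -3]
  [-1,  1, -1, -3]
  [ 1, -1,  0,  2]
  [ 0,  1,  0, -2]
x^4 + 4*x^3 + 6*x^2 + 4*x + 1

Expanding det(x·I − A) (e.g. by cofactor expansion or by noting that A is similar to its Jordan form J, which has the same characteristic polynomial as A) gives
  χ_A(x) = x^4 + 4*x^3 + 6*x^2 + 4*x + 1
which factors as (x + 1)^4. The eigenvalues (with algebraic multiplicities) are λ = -1 with multiplicity 4.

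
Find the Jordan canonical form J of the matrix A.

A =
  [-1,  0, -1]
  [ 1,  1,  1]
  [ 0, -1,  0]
J_3(0)

The characteristic polynomial is
  det(x·I − A) = x^3

Eigenvalues and multiplicities (the geometric multiplicity of λ is n − rank(A − λI), which equals the number of Jordan blocks for λ):
  λ = 0: algebraic multiplicity = 3, geometric multiplicity = 1

Determining the block sizes for each eigenvalue:
  λ = 0: one block (gm = 1), so the single block has size am = 3 → block sizes [3]

Assembling the blocks gives a Jordan form
J =
  [0, 1, 0]
  [0, 0, 1]
  [0, 0, 0]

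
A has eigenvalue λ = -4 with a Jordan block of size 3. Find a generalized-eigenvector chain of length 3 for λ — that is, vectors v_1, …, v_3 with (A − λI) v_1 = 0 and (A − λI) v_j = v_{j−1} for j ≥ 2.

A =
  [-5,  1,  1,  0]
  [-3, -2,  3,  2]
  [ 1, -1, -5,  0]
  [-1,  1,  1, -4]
A Jordan chain for λ = -4 of length 3:
v_1 = (-1, -2, 1, -1)ᵀ
v_2 = (-1, -3, 1, -1)ᵀ
v_3 = (1, 0, 0, 0)ᵀ

Let N = A − (-4)·I. We want v_3 with N^3 v_3 = 0 but N^2 v_3 ≠ 0; then v_{j-1} := N · v_j for j = 3, …, 2.

Pick v_3 = (1, 0, 0, 0)ᵀ.
Then v_2 = N · v_3 = (-1, -3, 1, -1)ᵀ.
Then v_1 = N · v_2 = (-1, -2, 1, -1)ᵀ.

Sanity check: (A − (-4)·I) v_1 = (0, 0, 0, 0)ᵀ = 0. ✓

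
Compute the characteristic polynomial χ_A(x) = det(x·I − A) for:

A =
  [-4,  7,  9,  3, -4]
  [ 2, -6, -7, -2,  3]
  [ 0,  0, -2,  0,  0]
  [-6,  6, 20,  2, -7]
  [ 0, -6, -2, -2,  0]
x^5 + 10*x^4 + 40*x^3 + 80*x^2 + 80*x + 32

Expanding det(x·I − A) (e.g. by cofactor expansion or by noting that A is similar to its Jordan form J, which has the same characteristic polynomial as A) gives
  χ_A(x) = x^5 + 10*x^4 + 40*x^3 + 80*x^2 + 80*x + 32
which factors as (x + 2)^5. The eigenvalues (with algebraic multiplicities) are λ = -2 with multiplicity 5.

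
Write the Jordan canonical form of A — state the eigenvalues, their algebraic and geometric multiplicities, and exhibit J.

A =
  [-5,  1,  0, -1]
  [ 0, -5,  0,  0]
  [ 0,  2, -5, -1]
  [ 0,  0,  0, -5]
J_2(-5) ⊕ J_2(-5)

The characteristic polynomial is
  det(x·I − A) = x^4 + 20*x^3 + 150*x^2 + 500*x + 625 = (x + 5)^4

Eigenvalues and multiplicities (the geometric multiplicity of λ is n − rank(A − λI), which equals the number of Jordan blocks for λ):
  λ = -5: algebraic multiplicity = 4, geometric multiplicity = 2

Determining the block sizes for each eigenvalue:
  λ = -5: with am = 4 and gm = 2, the partition is not yet determined (e.g. several partitions of 4 into 2 parts exist). Let N = A − (-5)·I. Computing rank(N^1) = 2, rank(N^2) = 0; the number of blocks of size ≥ j is rank(N^{j−1}) − rank(N^j), giving [2, 2]. So we have 2 block(s) of size 2 → block sizes [2, 2]

Assembling the blocks gives a Jordan form
J =
  [-5,  1,  0,  0]
  [ 0, -5,  0,  0]
  [ 0,  0, -5,  1]
  [ 0,  0,  0, -5]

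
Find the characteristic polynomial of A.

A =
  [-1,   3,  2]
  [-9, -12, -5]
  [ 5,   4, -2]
x^3 + 15*x^2 + 75*x + 125

Expanding det(x·I − A) (e.g. by cofactor expansion or by noting that A is similar to its Jordan form J, which has the same characteristic polynomial as A) gives
  χ_A(x) = x^3 + 15*x^2 + 75*x + 125
which factors as (x + 5)^3. The eigenvalues (with algebraic multiplicities) are λ = -5 with multiplicity 3.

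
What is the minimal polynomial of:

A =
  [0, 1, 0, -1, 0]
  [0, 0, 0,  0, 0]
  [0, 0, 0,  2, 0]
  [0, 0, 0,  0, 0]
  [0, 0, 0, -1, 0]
x^2

The characteristic polynomial is χ_A(x) = x^5, so the eigenvalues are known. The minimal polynomial is
  m_A(x) = Π_λ (x − λ)^{k_λ}
where k_λ is the size of the *largest* Jordan block for λ (equivalently, the smallest k with (A − λI)^k v = 0 for every generalised eigenvector v of λ).

  λ = 0: largest Jordan block has size 2, contributing (x − 0)^2

So m_A(x) = x^2 = x^2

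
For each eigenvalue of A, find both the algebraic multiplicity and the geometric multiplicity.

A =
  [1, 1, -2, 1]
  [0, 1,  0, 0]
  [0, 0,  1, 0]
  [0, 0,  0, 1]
λ = 1: alg = 4, geom = 3

Step 1 — factor the characteristic polynomial to read off the algebraic multiplicities:
  χ_A(x) = (x - 1)^4

Step 2 — compute geometric multiplicities via the rank-nullity identity g(λ) = n − rank(A − λI):
  rank(A − (1)·I) = 1, so dim ker(A − (1)·I) = n − 1 = 3

Summary:
  λ = 1: algebraic multiplicity = 4, geometric multiplicity = 3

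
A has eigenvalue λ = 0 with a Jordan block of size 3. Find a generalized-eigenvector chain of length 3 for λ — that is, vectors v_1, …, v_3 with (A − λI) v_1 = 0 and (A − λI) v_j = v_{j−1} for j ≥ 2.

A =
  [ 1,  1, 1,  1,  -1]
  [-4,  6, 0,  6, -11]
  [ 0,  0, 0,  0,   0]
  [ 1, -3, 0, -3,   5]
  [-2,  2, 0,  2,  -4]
A Jordan chain for λ = 0 of length 3:
v_1 = (2, -8, 0, 2, -4)ᵀ
v_2 = (1, 6, 0, -3, 2)ᵀ
v_3 = (0, 1, 0, 0, 0)ᵀ

Let N = A − (0)·I. We want v_3 with N^3 v_3 = 0 but N^2 v_3 ≠ 0; then v_{j-1} := N · v_j for j = 3, …, 2.

Pick v_3 = (0, 1, 0, 0, 0)ᵀ.
Then v_2 = N · v_3 = (1, 6, 0, -3, 2)ᵀ.
Then v_1 = N · v_2 = (2, -8, 0, 2, -4)ᵀ.

Sanity check: (A − (0)·I) v_1 = (0, 0, 0, 0, 0)ᵀ = 0. ✓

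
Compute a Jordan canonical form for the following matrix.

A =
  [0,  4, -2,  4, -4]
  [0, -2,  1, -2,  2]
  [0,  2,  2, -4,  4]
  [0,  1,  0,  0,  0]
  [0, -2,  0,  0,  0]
J_3(0) ⊕ J_1(0) ⊕ J_1(0)

The characteristic polynomial is
  det(x·I − A) = x^5

Eigenvalues and multiplicities (the geometric multiplicity of λ is n − rank(A − λI), which equals the number of Jordan blocks for λ):
  λ = 0: algebraic multiplicity = 5, geometric multiplicity = 3

Determining the block sizes for each eigenvalue:
  λ = 0: with am = 5 and gm = 3, the partition is not yet determined (e.g. several partitions of 5 into 3 parts exist). Let N = A − (0)·I. Computing rank(N^1) = 2, rank(N^2) = 1, rank(N^3) = 0; the number of blocks of size ≥ j is rank(N^{j−1}) − rank(N^j), giving [3, 1, 1]. So we have 1 block(s) of size 3, 2 block(s) of size 1 → block sizes [3, 1, 1]

Assembling the blocks gives a Jordan form
J =
  [0, 1, 0, 0, 0]
  [0, 0, 1, 0, 0]
  [0, 0, 0, 0, 0]
  [0, 0, 0, 0, 0]
  [0, 0, 0, 0, 0]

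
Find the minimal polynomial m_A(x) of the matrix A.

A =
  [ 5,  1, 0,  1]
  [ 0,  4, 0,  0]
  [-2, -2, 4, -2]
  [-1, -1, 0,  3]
x^2 - 8*x + 16

The characteristic polynomial is χ_A(x) = (x - 4)^4, so the eigenvalues are known. The minimal polynomial is
  m_A(x) = Π_λ (x − λ)^{k_λ}
where k_λ is the size of the *largest* Jordan block for λ (equivalently, the smallest k with (A − λI)^k v = 0 for every generalised eigenvector v of λ).

  λ = 4: largest Jordan block has size 2, contributing (x − 4)^2

So m_A(x) = (x - 4)^2 = x^2 - 8*x + 16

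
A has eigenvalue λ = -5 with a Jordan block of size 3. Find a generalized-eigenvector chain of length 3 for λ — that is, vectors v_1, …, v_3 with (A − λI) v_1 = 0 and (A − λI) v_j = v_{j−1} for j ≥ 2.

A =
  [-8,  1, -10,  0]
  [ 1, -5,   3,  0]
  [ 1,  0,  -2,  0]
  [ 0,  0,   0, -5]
A Jordan chain for λ = -5 of length 3:
v_1 = (-3, 1, 1, 0)ᵀ
v_2 = (1, 0, 0, 0)ᵀ
v_3 = (0, 1, 0, 0)ᵀ

Let N = A − (-5)·I. We want v_3 with N^3 v_3 = 0 but N^2 v_3 ≠ 0; then v_{j-1} := N · v_j for j = 3, …, 2.

Pick v_3 = (0, 1, 0, 0)ᵀ.
Then v_2 = N · v_3 = (1, 0, 0, 0)ᵀ.
Then v_1 = N · v_2 = (-3, 1, 1, 0)ᵀ.

Sanity check: (A − (-5)·I) v_1 = (0, 0, 0, 0)ᵀ = 0. ✓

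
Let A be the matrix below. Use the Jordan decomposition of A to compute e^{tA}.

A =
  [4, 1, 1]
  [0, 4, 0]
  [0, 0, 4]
e^{tA} =
  [exp(4*t), t*exp(4*t), t*exp(4*t)]
  [0, exp(4*t), 0]
  [0, 0, exp(4*t)]

Strategy: write A = P · J · P⁻¹ where J is a Jordan canonical form, so e^{tA} = P · e^{tJ} · P⁻¹, and e^{tJ} can be computed block-by-block.

A has Jordan form
J =
  [4, 1, 0]
  [0, 4, 0]
  [0, 0, 4]
(up to reordering of blocks).

Per-block formulas:
  For a 2×2 Jordan block J_2(4): exp(t · J_2(4)) = e^(4t)·(I + t·N), where N is the 2×2 nilpotent shift.
  For a 1×1 block at λ = 4: exp(t · [4]) = [e^(4t)].

After assembling e^{tJ} and conjugating by P, we get:

e^{tA} =
  [exp(4*t), t*exp(4*t), t*exp(4*t)]
  [0, exp(4*t), 0]
  [0, 0, exp(4*t)]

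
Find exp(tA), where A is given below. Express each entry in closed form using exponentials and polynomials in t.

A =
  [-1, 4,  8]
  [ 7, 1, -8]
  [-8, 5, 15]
e^{tA} =
  [-6*t*exp(5*t) + exp(5*t), 4*t*exp(5*t), 8*t*exp(5*t)]
  [-3*t^2*exp(5*t) + 7*t*exp(5*t), 2*t^2*exp(5*t) - 4*t*exp(5*t) + exp(5*t), 4*t^2*exp(5*t) - 8*t*exp(5*t)]
  [3*t^2*exp(5*t)/2 - 8*t*exp(5*t), -t^2*exp(5*t) + 5*t*exp(5*t), -2*t^2*exp(5*t) + 10*t*exp(5*t) + exp(5*t)]

Strategy: write A = P · J · P⁻¹ where J is a Jordan canonical form, so e^{tA} = P · e^{tJ} · P⁻¹, and e^{tJ} can be computed block-by-block.

A has Jordan form
J =
  [5, 1, 0]
  [0, 5, 1]
  [0, 0, 5]
(up to reordering of blocks).

Per-block formulas:
  For a 3×3 Jordan block J_3(5): exp(t · J_3(5)) = e^(5t)·(I + t·N + (t^2/2)·N^2), where N is the 3×3 nilpotent shift.

After assembling e^{tJ} and conjugating by P, we get:

e^{tA} =
  [-6*t*exp(5*t) + exp(5*t), 4*t*exp(5*t), 8*t*exp(5*t)]
  [-3*t^2*exp(5*t) + 7*t*exp(5*t), 2*t^2*exp(5*t) - 4*t*exp(5*t) + exp(5*t), 4*t^2*exp(5*t) - 8*t*exp(5*t)]
  [3*t^2*exp(5*t)/2 - 8*t*exp(5*t), -t^2*exp(5*t) + 5*t*exp(5*t), -2*t^2*exp(5*t) + 10*t*exp(5*t) + exp(5*t)]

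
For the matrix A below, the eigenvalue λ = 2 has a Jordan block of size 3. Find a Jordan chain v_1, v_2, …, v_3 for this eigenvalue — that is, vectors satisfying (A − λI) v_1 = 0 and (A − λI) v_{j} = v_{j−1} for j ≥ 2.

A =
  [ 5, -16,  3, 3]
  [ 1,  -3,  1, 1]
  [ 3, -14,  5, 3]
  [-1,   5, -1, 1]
A Jordan chain for λ = 2 of length 3:
v_1 = (-1, 0, 1, 0)ᵀ
v_2 = (3, 1, 3, -1)ᵀ
v_3 = (1, 0, 0, 0)ᵀ

Let N = A − (2)·I. We want v_3 with N^3 v_3 = 0 but N^2 v_3 ≠ 0; then v_{j-1} := N · v_j for j = 3, …, 2.

Pick v_3 = (1, 0, 0, 0)ᵀ.
Then v_2 = N · v_3 = (3, 1, 3, -1)ᵀ.
Then v_1 = N · v_2 = (-1, 0, 1, 0)ᵀ.

Sanity check: (A − (2)·I) v_1 = (0, 0, 0, 0)ᵀ = 0. ✓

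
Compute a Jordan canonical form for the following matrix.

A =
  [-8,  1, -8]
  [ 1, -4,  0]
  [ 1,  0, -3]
J_3(-5)

The characteristic polynomial is
  det(x·I − A) = x^3 + 15*x^2 + 75*x + 125 = (x + 5)^3

Eigenvalues and multiplicities (the geometric multiplicity of λ is n − rank(A − λI), which equals the number of Jordan blocks for λ):
  λ = -5: algebraic multiplicity = 3, geometric multiplicity = 1

Determining the block sizes for each eigenvalue:
  λ = -5: one block (gm = 1), so the single block has size am = 3 → block sizes [3]

Assembling the blocks gives a Jordan form
J =
  [-5,  1,  0]
  [ 0, -5,  1]
  [ 0,  0, -5]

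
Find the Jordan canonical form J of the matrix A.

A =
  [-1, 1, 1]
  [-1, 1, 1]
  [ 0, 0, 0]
J_2(0) ⊕ J_1(0)

The characteristic polynomial is
  det(x·I − A) = x^3

Eigenvalues and multiplicities (the geometric multiplicity of λ is n − rank(A − λI), which equals the number of Jordan blocks for λ):
  λ = 0: algebraic multiplicity = 3, geometric multiplicity = 2

Determining the block sizes for each eigenvalue:
  λ = 0: 2 blocks summing to 3 forces exactly one block of size 2 and the rest size 1 → block sizes [2, 1]

Assembling the blocks gives a Jordan form
J =
  [0, 1, 0]
  [0, 0, 0]
  [0, 0, 0]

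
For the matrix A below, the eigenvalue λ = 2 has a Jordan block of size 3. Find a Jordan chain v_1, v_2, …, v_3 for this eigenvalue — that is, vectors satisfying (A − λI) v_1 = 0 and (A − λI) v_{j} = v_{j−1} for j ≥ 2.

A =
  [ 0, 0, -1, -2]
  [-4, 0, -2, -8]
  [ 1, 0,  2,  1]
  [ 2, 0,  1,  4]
A Jordan chain for λ = 2 of length 3:
v_1 = (-1, -2, 0, 1)ᵀ
v_2 = (-2, -4, 1, 2)ᵀ
v_3 = (1, 0, 0, 0)ᵀ

Let N = A − (2)·I. We want v_3 with N^3 v_3 = 0 but N^2 v_3 ≠ 0; then v_{j-1} := N · v_j for j = 3, …, 2.

Pick v_3 = (1, 0, 0, 0)ᵀ.
Then v_2 = N · v_3 = (-2, -4, 1, 2)ᵀ.
Then v_1 = N · v_2 = (-1, -2, 0, 1)ᵀ.

Sanity check: (A − (2)·I) v_1 = (0, 0, 0, 0)ᵀ = 0. ✓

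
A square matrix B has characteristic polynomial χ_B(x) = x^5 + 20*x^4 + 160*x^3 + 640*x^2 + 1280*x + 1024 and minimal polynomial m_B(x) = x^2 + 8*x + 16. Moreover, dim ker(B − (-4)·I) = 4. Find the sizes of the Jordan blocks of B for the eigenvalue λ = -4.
Block sizes for λ = -4: [2, 1, 1, 1]

Step 1 — from the characteristic polynomial, algebraic multiplicity of λ = -4 is 5. From dim ker(B − (-4)·I) = 4, there are exactly 4 Jordan blocks for λ = -4.
Step 2 — from the minimal polynomial, the factor (x + 4)^2 tells us the largest block for λ = -4 has size 2.
Step 3 — with total size 5, 4 blocks, and largest block 2, the block sizes (in nonincreasing order) are [2, 1, 1, 1].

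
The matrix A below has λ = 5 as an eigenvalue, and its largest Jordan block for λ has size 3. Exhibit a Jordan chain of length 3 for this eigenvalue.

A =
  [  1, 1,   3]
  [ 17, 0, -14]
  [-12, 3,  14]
A Jordan chain for λ = 5 of length 3:
v_1 = (-3, 15, -9)ᵀ
v_2 = (-4, 17, -12)ᵀ
v_3 = (1, 0, 0)ᵀ

Let N = A − (5)·I. We want v_3 with N^3 v_3 = 0 but N^2 v_3 ≠ 0; then v_{j-1} := N · v_j for j = 3, …, 2.

Pick v_3 = (1, 0, 0)ᵀ.
Then v_2 = N · v_3 = (-4, 17, -12)ᵀ.
Then v_1 = N · v_2 = (-3, 15, -9)ᵀ.

Sanity check: (A − (5)·I) v_1 = (0, 0, 0)ᵀ = 0. ✓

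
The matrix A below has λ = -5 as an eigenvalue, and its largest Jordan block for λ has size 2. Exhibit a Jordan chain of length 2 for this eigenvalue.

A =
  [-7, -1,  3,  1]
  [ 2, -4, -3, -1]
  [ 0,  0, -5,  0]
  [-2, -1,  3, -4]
A Jordan chain for λ = -5 of length 2:
v_1 = (-2, 2, 0, -2)ᵀ
v_2 = (1, 0, 0, 0)ᵀ

Let N = A − (-5)·I. We want v_2 with N^2 v_2 = 0 but N^1 v_2 ≠ 0; then v_{j-1} := N · v_j for j = 2, …, 2.

Pick v_2 = (1, 0, 0, 0)ᵀ.
Then v_1 = N · v_2 = (-2, 2, 0, -2)ᵀ.

Sanity check: (A − (-5)·I) v_1 = (0, 0, 0, 0)ᵀ = 0. ✓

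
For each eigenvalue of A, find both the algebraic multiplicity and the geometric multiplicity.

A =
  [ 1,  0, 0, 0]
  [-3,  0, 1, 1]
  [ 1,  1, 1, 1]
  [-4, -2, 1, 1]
λ = 0: alg = 1, geom = 1; λ = 1: alg = 3, geom = 2

Step 1 — factor the characteristic polynomial to read off the algebraic multiplicities:
  χ_A(x) = x*(x - 1)^3

Step 2 — compute geometric multiplicities via the rank-nullity identity g(λ) = n − rank(A − λI):
  rank(A − (0)·I) = 3, so dim ker(A − (0)·I) = n − 3 = 1
  rank(A − (1)·I) = 2, so dim ker(A − (1)·I) = n − 2 = 2

Summary:
  λ = 0: algebraic multiplicity = 1, geometric multiplicity = 1
  λ = 1: algebraic multiplicity = 3, geometric multiplicity = 2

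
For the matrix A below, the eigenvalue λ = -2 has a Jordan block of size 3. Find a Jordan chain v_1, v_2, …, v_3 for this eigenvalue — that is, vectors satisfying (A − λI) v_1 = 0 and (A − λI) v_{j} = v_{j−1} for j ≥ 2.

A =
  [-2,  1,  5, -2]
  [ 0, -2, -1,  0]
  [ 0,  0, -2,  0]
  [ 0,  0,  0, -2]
A Jordan chain for λ = -2 of length 3:
v_1 = (-1, 0, 0, 0)ᵀ
v_2 = (5, -1, 0, 0)ᵀ
v_3 = (0, 0, 1, 0)ᵀ

Let N = A − (-2)·I. We want v_3 with N^3 v_3 = 0 but N^2 v_3 ≠ 0; then v_{j-1} := N · v_j for j = 3, …, 2.

Pick v_3 = (0, 0, 1, 0)ᵀ.
Then v_2 = N · v_3 = (5, -1, 0, 0)ᵀ.
Then v_1 = N · v_2 = (-1, 0, 0, 0)ᵀ.

Sanity check: (A − (-2)·I) v_1 = (0, 0, 0, 0)ᵀ = 0. ✓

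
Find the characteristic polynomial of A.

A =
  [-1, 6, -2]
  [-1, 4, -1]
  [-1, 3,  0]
x^3 - 3*x^2 + 3*x - 1

Expanding det(x·I − A) (e.g. by cofactor expansion or by noting that A is similar to its Jordan form J, which has the same characteristic polynomial as A) gives
  χ_A(x) = x^3 - 3*x^2 + 3*x - 1
which factors as (x - 1)^3. The eigenvalues (with algebraic multiplicities) are λ = 1 with multiplicity 3.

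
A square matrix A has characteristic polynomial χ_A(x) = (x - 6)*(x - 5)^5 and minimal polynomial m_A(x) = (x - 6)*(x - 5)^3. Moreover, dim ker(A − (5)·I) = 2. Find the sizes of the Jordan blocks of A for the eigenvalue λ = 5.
Block sizes for λ = 5: [3, 2]

Step 1 — from the characteristic polynomial, algebraic multiplicity of λ = 5 is 5. From dim ker(A − (5)·I) = 2, there are exactly 2 Jordan blocks for λ = 5.
Step 2 — from the minimal polynomial, the factor (x − 5)^3 tells us the largest block for λ = 5 has size 3.
Step 3 — with total size 5, 2 blocks, and largest block 3, the block sizes (in nonincreasing order) are [3, 2].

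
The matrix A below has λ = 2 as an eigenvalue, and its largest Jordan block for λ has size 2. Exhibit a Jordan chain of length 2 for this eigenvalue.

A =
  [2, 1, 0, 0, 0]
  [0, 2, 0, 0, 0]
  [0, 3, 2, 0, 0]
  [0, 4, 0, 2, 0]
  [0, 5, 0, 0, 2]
A Jordan chain for λ = 2 of length 2:
v_1 = (1, 0, 3, 4, 5)ᵀ
v_2 = (0, 1, 0, 0, 0)ᵀ

Let N = A − (2)·I. We want v_2 with N^2 v_2 = 0 but N^1 v_2 ≠ 0; then v_{j-1} := N · v_j for j = 2, …, 2.

Pick v_2 = (0, 1, 0, 0, 0)ᵀ.
Then v_1 = N · v_2 = (1, 0, 3, 4, 5)ᵀ.

Sanity check: (A − (2)·I) v_1 = (0, 0, 0, 0, 0)ᵀ = 0. ✓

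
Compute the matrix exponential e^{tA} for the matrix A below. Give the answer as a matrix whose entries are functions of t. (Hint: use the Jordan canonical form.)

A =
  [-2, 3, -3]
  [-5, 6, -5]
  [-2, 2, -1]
e^{tA} =
  [-3*t*exp(t) + exp(t), 3*t*exp(t), -3*t*exp(t)]
  [-5*t*exp(t), 5*t*exp(t) + exp(t), -5*t*exp(t)]
  [-2*t*exp(t), 2*t*exp(t), -2*t*exp(t) + exp(t)]

Strategy: write A = P · J · P⁻¹ where J is a Jordan canonical form, so e^{tA} = P · e^{tJ} · P⁻¹, and e^{tJ} can be computed block-by-block.

A has Jordan form
J =
  [1, 1, 0]
  [0, 1, 0]
  [0, 0, 1]
(up to reordering of blocks).

Per-block formulas:
  For a 1×1 block at λ = 1: exp(t · [1]) = [e^(1t)].
  For a 2×2 Jordan block J_2(1): exp(t · J_2(1)) = e^(1t)·(I + t·N), where N is the 2×2 nilpotent shift.

After assembling e^{tJ} and conjugating by P, we get:

e^{tA} =
  [-3*t*exp(t) + exp(t), 3*t*exp(t), -3*t*exp(t)]
  [-5*t*exp(t), 5*t*exp(t) + exp(t), -5*t*exp(t)]
  [-2*t*exp(t), 2*t*exp(t), -2*t*exp(t) + exp(t)]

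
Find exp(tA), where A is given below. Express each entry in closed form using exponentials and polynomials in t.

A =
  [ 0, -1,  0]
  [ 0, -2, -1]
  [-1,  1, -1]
e^{tA} =
  [t^2*exp(-t)/2 + t*exp(-t) + exp(-t), -t*exp(-t), t^2*exp(-t)/2]
  [t^2*exp(-t)/2, -t*exp(-t) + exp(-t), t^2*exp(-t)/2 - t*exp(-t)]
  [-t^2*exp(-t)/2 - t*exp(-t), t*exp(-t), -t^2*exp(-t)/2 + exp(-t)]

Strategy: write A = P · J · P⁻¹ where J is a Jordan canonical form, so e^{tA} = P · e^{tJ} · P⁻¹, and e^{tJ} can be computed block-by-block.

A has Jordan form
J =
  [-1,  1,  0]
  [ 0, -1,  1]
  [ 0,  0, -1]
(up to reordering of blocks).

Per-block formulas:
  For a 3×3 Jordan block J_3(-1): exp(t · J_3(-1)) = e^(-1t)·(I + t·N + (t^2/2)·N^2), where N is the 3×3 nilpotent shift.

After assembling e^{tJ} and conjugating by P, we get:

e^{tA} =
  [t^2*exp(-t)/2 + t*exp(-t) + exp(-t), -t*exp(-t), t^2*exp(-t)/2]
  [t^2*exp(-t)/2, -t*exp(-t) + exp(-t), t^2*exp(-t)/2 - t*exp(-t)]
  [-t^2*exp(-t)/2 - t*exp(-t), t*exp(-t), -t^2*exp(-t)/2 + exp(-t)]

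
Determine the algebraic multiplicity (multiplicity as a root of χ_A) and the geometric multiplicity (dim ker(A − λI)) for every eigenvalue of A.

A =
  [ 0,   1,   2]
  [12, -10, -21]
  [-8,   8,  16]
λ = 2: alg = 3, geom = 1

Step 1 — factor the characteristic polynomial to read off the algebraic multiplicities:
  χ_A(x) = (x - 2)^3

Step 2 — compute geometric multiplicities via the rank-nullity identity g(λ) = n − rank(A − λI):
  rank(A − (2)·I) = 2, so dim ker(A − (2)·I) = n − 2 = 1

Summary:
  λ = 2: algebraic multiplicity = 3, geometric multiplicity = 1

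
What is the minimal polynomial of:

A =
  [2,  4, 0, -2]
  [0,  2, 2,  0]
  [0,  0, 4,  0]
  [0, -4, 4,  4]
x^2 - 6*x + 8

The characteristic polynomial is χ_A(x) = (x - 4)^2*(x - 2)^2, so the eigenvalues are known. The minimal polynomial is
  m_A(x) = Π_λ (x − λ)^{k_λ}
where k_λ is the size of the *largest* Jordan block for λ (equivalently, the smallest k with (A − λI)^k v = 0 for every generalised eigenvector v of λ).

  λ = 2: largest Jordan block has size 1, contributing (x − 2)
  λ = 4: largest Jordan block has size 1, contributing (x − 4)

So m_A(x) = (x - 4)*(x - 2) = x^2 - 6*x + 8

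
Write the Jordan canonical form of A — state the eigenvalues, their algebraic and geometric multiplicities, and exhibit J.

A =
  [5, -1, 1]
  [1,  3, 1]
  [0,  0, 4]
J_2(4) ⊕ J_1(4)

The characteristic polynomial is
  det(x·I − A) = x^3 - 12*x^2 + 48*x - 64 = (x - 4)^3

Eigenvalues and multiplicities (the geometric multiplicity of λ is n − rank(A − λI), which equals the number of Jordan blocks for λ):
  λ = 4: algebraic multiplicity = 3, geometric multiplicity = 2

Determining the block sizes for each eigenvalue:
  λ = 4: 2 blocks summing to 3 forces exactly one block of size 2 and the rest size 1 → block sizes [2, 1]

Assembling the blocks gives a Jordan form
J =
  [4, 1, 0]
  [0, 4, 0]
  [0, 0, 4]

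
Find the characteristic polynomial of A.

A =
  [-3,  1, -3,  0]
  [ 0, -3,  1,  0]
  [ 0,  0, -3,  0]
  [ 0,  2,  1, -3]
x^4 + 12*x^3 + 54*x^2 + 108*x + 81

Expanding det(x·I − A) (e.g. by cofactor expansion or by noting that A is similar to its Jordan form J, which has the same characteristic polynomial as A) gives
  χ_A(x) = x^4 + 12*x^3 + 54*x^2 + 108*x + 81
which factors as (x + 3)^4. The eigenvalues (with algebraic multiplicities) are λ = -3 with multiplicity 4.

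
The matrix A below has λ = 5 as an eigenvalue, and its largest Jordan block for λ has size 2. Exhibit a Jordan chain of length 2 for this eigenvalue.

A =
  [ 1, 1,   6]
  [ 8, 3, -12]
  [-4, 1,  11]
A Jordan chain for λ = 5 of length 2:
v_1 = (-4, 8, -4)ᵀ
v_2 = (1, 0, 0)ᵀ

Let N = A − (5)·I. We want v_2 with N^2 v_2 = 0 but N^1 v_2 ≠ 0; then v_{j-1} := N · v_j for j = 2, …, 2.

Pick v_2 = (1, 0, 0)ᵀ.
Then v_1 = N · v_2 = (-4, 8, -4)ᵀ.

Sanity check: (A − (5)·I) v_1 = (0, 0, 0)ᵀ = 0. ✓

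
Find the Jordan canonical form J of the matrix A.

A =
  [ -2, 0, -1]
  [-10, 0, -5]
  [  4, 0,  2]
J_2(0) ⊕ J_1(0)

The characteristic polynomial is
  det(x·I − A) = x^3

Eigenvalues and multiplicities (the geometric multiplicity of λ is n − rank(A − λI), which equals the number of Jordan blocks for λ):
  λ = 0: algebraic multiplicity = 3, geometric multiplicity = 2

Determining the block sizes for each eigenvalue:
  λ = 0: 2 blocks summing to 3 forces exactly one block of size 2 and the rest size 1 → block sizes [2, 1]

Assembling the blocks gives a Jordan form
J =
  [0, 1, 0]
  [0, 0, 0]
  [0, 0, 0]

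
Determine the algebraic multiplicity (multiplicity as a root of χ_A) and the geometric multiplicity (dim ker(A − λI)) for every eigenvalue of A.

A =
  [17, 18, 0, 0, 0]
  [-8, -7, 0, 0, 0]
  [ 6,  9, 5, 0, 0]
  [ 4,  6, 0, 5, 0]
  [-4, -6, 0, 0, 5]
λ = 5: alg = 5, geom = 4

Step 1 — factor the characteristic polynomial to read off the algebraic multiplicities:
  χ_A(x) = (x - 5)^5

Step 2 — compute geometric multiplicities via the rank-nullity identity g(λ) = n − rank(A − λI):
  rank(A − (5)·I) = 1, so dim ker(A − (5)·I) = n − 1 = 4

Summary:
  λ = 5: algebraic multiplicity = 5, geometric multiplicity = 4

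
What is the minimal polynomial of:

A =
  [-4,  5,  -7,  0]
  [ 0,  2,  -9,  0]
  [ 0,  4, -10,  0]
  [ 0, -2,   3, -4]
x^3 + 12*x^2 + 48*x + 64

The characteristic polynomial is χ_A(x) = (x + 4)^4, so the eigenvalues are known. The minimal polynomial is
  m_A(x) = Π_λ (x − λ)^{k_λ}
where k_λ is the size of the *largest* Jordan block for λ (equivalently, the smallest k with (A − λI)^k v = 0 for every generalised eigenvector v of λ).

  λ = -4: largest Jordan block has size 3, contributing (x + 4)^3

So m_A(x) = (x + 4)^3 = x^3 + 12*x^2 + 48*x + 64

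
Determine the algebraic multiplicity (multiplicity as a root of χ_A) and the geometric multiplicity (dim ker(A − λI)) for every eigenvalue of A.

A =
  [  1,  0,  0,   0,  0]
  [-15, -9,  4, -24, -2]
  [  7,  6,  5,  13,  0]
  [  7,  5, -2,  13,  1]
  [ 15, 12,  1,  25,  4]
λ = 1: alg = 2, geom = 1; λ = 4: alg = 3, geom = 1

Step 1 — factor the characteristic polynomial to read off the algebraic multiplicities:
  χ_A(x) = (x - 4)^3*(x - 1)^2

Step 2 — compute geometric multiplicities via the rank-nullity identity g(λ) = n − rank(A − λI):
  rank(A − (1)·I) = 4, so dim ker(A − (1)·I) = n − 4 = 1
  rank(A − (4)·I) = 4, so dim ker(A − (4)·I) = n − 4 = 1

Summary:
  λ = 1: algebraic multiplicity = 2, geometric multiplicity = 1
  λ = 4: algebraic multiplicity = 3, geometric multiplicity = 1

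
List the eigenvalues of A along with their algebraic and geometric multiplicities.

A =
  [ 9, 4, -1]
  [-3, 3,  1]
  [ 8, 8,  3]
λ = 5: alg = 3, geom = 1

Step 1 — factor the characteristic polynomial to read off the algebraic multiplicities:
  χ_A(x) = (x - 5)^3

Step 2 — compute geometric multiplicities via the rank-nullity identity g(λ) = n − rank(A − λI):
  rank(A − (5)·I) = 2, so dim ker(A − (5)·I) = n − 2 = 1

Summary:
  λ = 5: algebraic multiplicity = 3, geometric multiplicity = 1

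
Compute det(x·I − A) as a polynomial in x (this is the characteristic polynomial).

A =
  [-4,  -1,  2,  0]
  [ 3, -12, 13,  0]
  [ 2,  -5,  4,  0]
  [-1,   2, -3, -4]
x^4 + 16*x^3 + 96*x^2 + 256*x + 256

Expanding det(x·I − A) (e.g. by cofactor expansion or by noting that A is similar to its Jordan form J, which has the same characteristic polynomial as A) gives
  χ_A(x) = x^4 + 16*x^3 + 96*x^2 + 256*x + 256
which factors as (x + 4)^4. The eigenvalues (with algebraic multiplicities) are λ = -4 with multiplicity 4.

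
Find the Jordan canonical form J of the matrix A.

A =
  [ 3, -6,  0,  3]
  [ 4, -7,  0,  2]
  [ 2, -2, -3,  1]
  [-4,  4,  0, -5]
J_2(-3) ⊕ J_1(-3) ⊕ J_1(-3)

The characteristic polynomial is
  det(x·I − A) = x^4 + 12*x^3 + 54*x^2 + 108*x + 81 = (x + 3)^4

Eigenvalues and multiplicities (the geometric multiplicity of λ is n − rank(A − λI), which equals the number of Jordan blocks for λ):
  λ = -3: algebraic multiplicity = 4, geometric multiplicity = 3

Determining the block sizes for each eigenvalue:
  λ = -3: 3 blocks summing to 4 forces exactly one block of size 2 and the rest size 1 → block sizes [2, 1, 1]

Assembling the blocks gives a Jordan form
J =
  [-3,  1,  0,  0]
  [ 0, -3,  0,  0]
  [ 0,  0, -3,  0]
  [ 0,  0,  0, -3]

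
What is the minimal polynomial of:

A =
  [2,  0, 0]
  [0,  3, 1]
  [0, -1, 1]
x^2 - 4*x + 4

The characteristic polynomial is χ_A(x) = (x - 2)^3, so the eigenvalues are known. The minimal polynomial is
  m_A(x) = Π_λ (x − λ)^{k_λ}
where k_λ is the size of the *largest* Jordan block for λ (equivalently, the smallest k with (A − λI)^k v = 0 for every generalised eigenvector v of λ).

  λ = 2: largest Jordan block has size 2, contributing (x − 2)^2

So m_A(x) = (x - 2)^2 = x^2 - 4*x + 4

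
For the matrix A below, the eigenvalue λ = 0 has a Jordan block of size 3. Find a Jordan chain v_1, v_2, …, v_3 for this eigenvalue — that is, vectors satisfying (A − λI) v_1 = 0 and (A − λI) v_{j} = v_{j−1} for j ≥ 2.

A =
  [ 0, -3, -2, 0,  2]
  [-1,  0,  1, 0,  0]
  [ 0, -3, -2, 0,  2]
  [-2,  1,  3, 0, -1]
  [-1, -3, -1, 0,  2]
A Jordan chain for λ = 0 of length 3:
v_1 = (1, 0, 1, 0, 1)ᵀ
v_2 = (0, -1, 0, -2, -1)ᵀ
v_3 = (1, 0, 0, 0, 0)ᵀ

Let N = A − (0)·I. We want v_3 with N^3 v_3 = 0 but N^2 v_3 ≠ 0; then v_{j-1} := N · v_j for j = 3, …, 2.

Pick v_3 = (1, 0, 0, 0, 0)ᵀ.
Then v_2 = N · v_3 = (0, -1, 0, -2, -1)ᵀ.
Then v_1 = N · v_2 = (1, 0, 1, 0, 1)ᵀ.

Sanity check: (A − (0)·I) v_1 = (0, 0, 0, 0, 0)ᵀ = 0. ✓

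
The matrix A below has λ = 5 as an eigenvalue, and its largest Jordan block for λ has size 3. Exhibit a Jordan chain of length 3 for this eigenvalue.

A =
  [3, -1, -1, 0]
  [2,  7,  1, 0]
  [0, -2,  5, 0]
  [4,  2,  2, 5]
A Jordan chain for λ = 5 of length 3:
v_1 = (2, 0, -4, -4)ᵀ
v_2 = (-2, 2, 0, 4)ᵀ
v_3 = (1, 0, 0, 0)ᵀ

Let N = A − (5)·I. We want v_3 with N^3 v_3 = 0 but N^2 v_3 ≠ 0; then v_{j-1} := N · v_j for j = 3, …, 2.

Pick v_3 = (1, 0, 0, 0)ᵀ.
Then v_2 = N · v_3 = (-2, 2, 0, 4)ᵀ.
Then v_1 = N · v_2 = (2, 0, -4, -4)ᵀ.

Sanity check: (A − (5)·I) v_1 = (0, 0, 0, 0)ᵀ = 0. ✓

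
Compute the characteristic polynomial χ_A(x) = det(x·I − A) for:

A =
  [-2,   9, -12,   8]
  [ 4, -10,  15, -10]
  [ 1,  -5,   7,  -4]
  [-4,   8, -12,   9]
x^4 - 4*x^3 + 6*x^2 - 4*x + 1

Expanding det(x·I − A) (e.g. by cofactor expansion or by noting that A is similar to its Jordan form J, which has the same characteristic polynomial as A) gives
  χ_A(x) = x^4 - 4*x^3 + 6*x^2 - 4*x + 1
which factors as (x - 1)^4. The eigenvalues (with algebraic multiplicities) are λ = 1 with multiplicity 4.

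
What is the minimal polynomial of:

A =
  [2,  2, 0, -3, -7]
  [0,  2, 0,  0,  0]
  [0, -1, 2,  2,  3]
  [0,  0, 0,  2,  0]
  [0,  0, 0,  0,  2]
x^2 - 4*x + 4

The characteristic polynomial is χ_A(x) = (x - 2)^5, so the eigenvalues are known. The minimal polynomial is
  m_A(x) = Π_λ (x − λ)^{k_λ}
where k_λ is the size of the *largest* Jordan block for λ (equivalently, the smallest k with (A − λI)^k v = 0 for every generalised eigenvector v of λ).

  λ = 2: largest Jordan block has size 2, contributing (x − 2)^2

So m_A(x) = (x - 2)^2 = x^2 - 4*x + 4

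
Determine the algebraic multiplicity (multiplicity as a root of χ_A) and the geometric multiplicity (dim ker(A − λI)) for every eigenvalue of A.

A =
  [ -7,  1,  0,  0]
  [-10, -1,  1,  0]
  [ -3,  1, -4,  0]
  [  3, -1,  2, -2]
λ = -4: alg = 3, geom = 1; λ = -2: alg = 1, geom = 1

Step 1 — factor the characteristic polynomial to read off the algebraic multiplicities:
  χ_A(x) = (x + 2)*(x + 4)^3

Step 2 — compute geometric multiplicities via the rank-nullity identity g(λ) = n − rank(A − λI):
  rank(A − (-4)·I) = 3, so dim ker(A − (-4)·I) = n − 3 = 1
  rank(A − (-2)·I) = 3, so dim ker(A − (-2)·I) = n − 3 = 1

Summary:
  λ = -4: algebraic multiplicity = 3, geometric multiplicity = 1
  λ = -2: algebraic multiplicity = 1, geometric multiplicity = 1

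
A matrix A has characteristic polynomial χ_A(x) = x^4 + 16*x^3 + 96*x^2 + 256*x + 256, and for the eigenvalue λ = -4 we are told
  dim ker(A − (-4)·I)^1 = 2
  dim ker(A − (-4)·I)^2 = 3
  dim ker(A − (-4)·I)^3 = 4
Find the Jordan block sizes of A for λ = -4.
Block sizes for λ = -4: [3, 1]

From the dimensions of kernels of powers, the number of Jordan blocks of size at least j is d_j − d_{j−1} where d_j = dim ker(N^j) (with d_0 = 0). Computing the differences gives [2, 1, 1].
The number of blocks of size exactly k is (#blocks of size ≥ k) − (#blocks of size ≥ k + 1), so the partition is: 1 block(s) of size 1, 1 block(s) of size 3.
In nonincreasing order the block sizes are [3, 1].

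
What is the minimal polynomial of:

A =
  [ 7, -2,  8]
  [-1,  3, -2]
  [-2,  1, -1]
x^3 - 9*x^2 + 27*x - 27

The characteristic polynomial is χ_A(x) = (x - 3)^3, so the eigenvalues are known. The minimal polynomial is
  m_A(x) = Π_λ (x − λ)^{k_λ}
where k_λ is the size of the *largest* Jordan block for λ (equivalently, the smallest k with (A − λI)^k v = 0 for every generalised eigenvector v of λ).

  λ = 3: largest Jordan block has size 3, contributing (x − 3)^3

So m_A(x) = (x - 3)^3 = x^3 - 9*x^2 + 27*x - 27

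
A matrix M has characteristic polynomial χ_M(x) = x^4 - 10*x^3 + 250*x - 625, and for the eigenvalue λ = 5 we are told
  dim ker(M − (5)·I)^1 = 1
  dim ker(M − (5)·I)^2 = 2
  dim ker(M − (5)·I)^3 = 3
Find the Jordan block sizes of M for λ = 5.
Block sizes for λ = 5: [3]

From the dimensions of kernels of powers, the number of Jordan blocks of size at least j is d_j − d_{j−1} where d_j = dim ker(N^j) (with d_0 = 0). Computing the differences gives [1, 1, 1].
The number of blocks of size exactly k is (#blocks of size ≥ k) − (#blocks of size ≥ k + 1), so the partition is: 1 block(s) of size 3.
In nonincreasing order the block sizes are [3].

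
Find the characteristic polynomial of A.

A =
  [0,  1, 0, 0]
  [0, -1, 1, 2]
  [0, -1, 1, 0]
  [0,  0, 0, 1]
x^4 - x^3

Expanding det(x·I − A) (e.g. by cofactor expansion or by noting that A is similar to its Jordan form J, which has the same characteristic polynomial as A) gives
  χ_A(x) = x^4 - x^3
which factors as x^3*(x - 1). The eigenvalues (with algebraic multiplicities) are λ = 0 with multiplicity 3, λ = 1 with multiplicity 1.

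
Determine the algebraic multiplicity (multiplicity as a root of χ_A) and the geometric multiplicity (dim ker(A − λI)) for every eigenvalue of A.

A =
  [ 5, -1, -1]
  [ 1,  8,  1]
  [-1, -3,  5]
λ = 6: alg = 3, geom = 1

Step 1 — factor the characteristic polynomial to read off the algebraic multiplicities:
  χ_A(x) = (x - 6)^3

Step 2 — compute geometric multiplicities via the rank-nullity identity g(λ) = n − rank(A − λI):
  rank(A − (6)·I) = 2, so dim ker(A − (6)·I) = n − 2 = 1

Summary:
  λ = 6: algebraic multiplicity = 3, geometric multiplicity = 1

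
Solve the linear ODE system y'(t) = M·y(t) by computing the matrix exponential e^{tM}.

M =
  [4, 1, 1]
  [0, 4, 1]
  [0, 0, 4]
e^{tM} =
  [exp(4*t), t*exp(4*t), t^2*exp(4*t)/2 + t*exp(4*t)]
  [0, exp(4*t), t*exp(4*t)]
  [0, 0, exp(4*t)]

Strategy: write M = P · J · P⁻¹ where J is a Jordan canonical form, so e^{tM} = P · e^{tJ} · P⁻¹, and e^{tJ} can be computed block-by-block.

M has Jordan form
J =
  [4, 1, 0]
  [0, 4, 1]
  [0, 0, 4]
(up to reordering of blocks).

Per-block formulas:
  For a 3×3 Jordan block J_3(4): exp(t · J_3(4)) = e^(4t)·(I + t·N + (t^2/2)·N^2), where N is the 3×3 nilpotent shift.

After assembling e^{tJ} and conjugating by P, we get:

e^{tM} =
  [exp(4*t), t*exp(4*t), t^2*exp(4*t)/2 + t*exp(4*t)]
  [0, exp(4*t), t*exp(4*t)]
  [0, 0, exp(4*t)]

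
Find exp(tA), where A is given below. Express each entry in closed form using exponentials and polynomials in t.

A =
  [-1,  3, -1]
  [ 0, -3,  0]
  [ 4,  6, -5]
e^{tA} =
  [2*t*exp(-3*t) + exp(-3*t), 3*t*exp(-3*t), -t*exp(-3*t)]
  [0, exp(-3*t), 0]
  [4*t*exp(-3*t), 6*t*exp(-3*t), -2*t*exp(-3*t) + exp(-3*t)]

Strategy: write A = P · J · P⁻¹ where J is a Jordan canonical form, so e^{tA} = P · e^{tJ} · P⁻¹, and e^{tJ} can be computed block-by-block.

A has Jordan form
J =
  [-3,  1,  0]
  [ 0, -3,  0]
  [ 0,  0, -3]
(up to reordering of blocks).

Per-block formulas:
  For a 2×2 Jordan block J_2(-3): exp(t · J_2(-3)) = e^(-3t)·(I + t·N), where N is the 2×2 nilpotent shift.
  For a 1×1 block at λ = -3: exp(t · [-3]) = [e^(-3t)].

After assembling e^{tJ} and conjugating by P, we get:

e^{tA} =
  [2*t*exp(-3*t) + exp(-3*t), 3*t*exp(-3*t), -t*exp(-3*t)]
  [0, exp(-3*t), 0]
  [4*t*exp(-3*t), 6*t*exp(-3*t), -2*t*exp(-3*t) + exp(-3*t)]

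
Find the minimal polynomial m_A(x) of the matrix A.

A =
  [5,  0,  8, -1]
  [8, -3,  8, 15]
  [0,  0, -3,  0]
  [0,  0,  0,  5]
x^3 - 7*x^2 - 5*x + 75

The characteristic polynomial is χ_A(x) = (x - 5)^2*(x + 3)^2, so the eigenvalues are known. The minimal polynomial is
  m_A(x) = Π_λ (x − λ)^{k_λ}
where k_λ is the size of the *largest* Jordan block for λ (equivalently, the smallest k with (A − λI)^k v = 0 for every generalised eigenvector v of λ).

  λ = -3: largest Jordan block has size 1, contributing (x + 3)
  λ = 5: largest Jordan block has size 2, contributing (x − 5)^2

So m_A(x) = (x - 5)^2*(x + 3) = x^3 - 7*x^2 - 5*x + 75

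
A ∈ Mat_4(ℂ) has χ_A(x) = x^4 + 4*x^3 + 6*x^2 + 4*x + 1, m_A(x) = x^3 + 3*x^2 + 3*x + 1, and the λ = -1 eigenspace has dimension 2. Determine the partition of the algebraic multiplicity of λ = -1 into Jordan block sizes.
Block sizes for λ = -1: [3, 1]

Step 1 — from the characteristic polynomial, algebraic multiplicity of λ = -1 is 4. From dim ker(A − (-1)·I) = 2, there are exactly 2 Jordan blocks for λ = -1.
Step 2 — from the minimal polynomial, the factor (x + 1)^3 tells us the largest block for λ = -1 has size 3.
Step 3 — with total size 4, 2 blocks, and largest block 3, the block sizes (in nonincreasing order) are [3, 1].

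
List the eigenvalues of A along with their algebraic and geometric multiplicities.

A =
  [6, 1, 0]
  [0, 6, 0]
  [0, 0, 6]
λ = 6: alg = 3, geom = 2

Step 1 — factor the characteristic polynomial to read off the algebraic multiplicities:
  χ_A(x) = (x - 6)^3

Step 2 — compute geometric multiplicities via the rank-nullity identity g(λ) = n − rank(A − λI):
  rank(A − (6)·I) = 1, so dim ker(A − (6)·I) = n − 1 = 2

Summary:
  λ = 6: algebraic multiplicity = 3, geometric multiplicity = 2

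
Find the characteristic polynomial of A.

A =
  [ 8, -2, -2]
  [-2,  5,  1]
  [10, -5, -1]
x^3 - 12*x^2 + 48*x - 64

Expanding det(x·I − A) (e.g. by cofactor expansion or by noting that A is similar to its Jordan form J, which has the same characteristic polynomial as A) gives
  χ_A(x) = x^3 - 12*x^2 + 48*x - 64
which factors as (x - 4)^3. The eigenvalues (with algebraic multiplicities) are λ = 4 with multiplicity 3.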